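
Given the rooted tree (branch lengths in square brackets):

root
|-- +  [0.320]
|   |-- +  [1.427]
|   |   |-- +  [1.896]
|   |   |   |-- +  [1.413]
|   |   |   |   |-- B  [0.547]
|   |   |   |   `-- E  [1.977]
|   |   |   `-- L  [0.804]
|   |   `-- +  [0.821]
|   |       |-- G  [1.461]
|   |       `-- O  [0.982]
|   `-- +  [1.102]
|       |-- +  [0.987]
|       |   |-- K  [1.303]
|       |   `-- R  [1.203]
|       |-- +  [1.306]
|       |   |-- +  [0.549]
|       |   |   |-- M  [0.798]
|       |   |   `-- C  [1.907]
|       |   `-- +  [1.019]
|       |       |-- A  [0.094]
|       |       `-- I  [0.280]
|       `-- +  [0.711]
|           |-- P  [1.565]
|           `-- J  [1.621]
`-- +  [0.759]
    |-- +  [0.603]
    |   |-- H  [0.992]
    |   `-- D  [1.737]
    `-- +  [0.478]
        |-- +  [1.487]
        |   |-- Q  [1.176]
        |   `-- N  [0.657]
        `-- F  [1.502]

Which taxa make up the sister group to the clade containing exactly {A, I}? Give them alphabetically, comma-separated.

The clade containing exactly {A, I} attaches to the tree at the node subtending ((M,C),(A,I)).
The other lineage descending from that same node — the sister group — is (M,C); its 2 tips in alphabetical order are the answer.

C, M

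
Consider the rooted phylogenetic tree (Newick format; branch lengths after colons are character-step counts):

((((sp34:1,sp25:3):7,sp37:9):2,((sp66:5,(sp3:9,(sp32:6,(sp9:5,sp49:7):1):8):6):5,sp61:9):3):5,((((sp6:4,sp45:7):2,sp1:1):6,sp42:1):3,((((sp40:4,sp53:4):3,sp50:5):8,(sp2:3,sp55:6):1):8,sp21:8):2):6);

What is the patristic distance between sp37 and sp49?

The path runs sp37 → … → MRCA → … → sp49; the MRCA is the node subtending (((sp34,sp25),sp37),((sp66,(sp3,(sp32,(sp9,sp49)))),sp61)).
Branch lengths along that path: 9 + 2 + 3 + 5 + 6 + 8 + 1 + 7 = 41.

41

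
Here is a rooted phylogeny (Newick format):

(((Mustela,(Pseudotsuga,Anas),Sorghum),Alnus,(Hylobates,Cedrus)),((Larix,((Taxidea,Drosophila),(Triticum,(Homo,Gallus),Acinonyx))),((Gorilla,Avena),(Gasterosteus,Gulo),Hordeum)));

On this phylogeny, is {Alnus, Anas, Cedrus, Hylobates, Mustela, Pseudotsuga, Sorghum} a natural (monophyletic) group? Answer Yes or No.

The most recent common ancestor of these taxa subtends ((Mustela,(Pseudotsuga,Anas),Sorghum),Alnus,(Hylobates,Cedrus)).
That clade has exactly 7 tips — every listed taxon and nothing else — so the group is monophyletic.

Yes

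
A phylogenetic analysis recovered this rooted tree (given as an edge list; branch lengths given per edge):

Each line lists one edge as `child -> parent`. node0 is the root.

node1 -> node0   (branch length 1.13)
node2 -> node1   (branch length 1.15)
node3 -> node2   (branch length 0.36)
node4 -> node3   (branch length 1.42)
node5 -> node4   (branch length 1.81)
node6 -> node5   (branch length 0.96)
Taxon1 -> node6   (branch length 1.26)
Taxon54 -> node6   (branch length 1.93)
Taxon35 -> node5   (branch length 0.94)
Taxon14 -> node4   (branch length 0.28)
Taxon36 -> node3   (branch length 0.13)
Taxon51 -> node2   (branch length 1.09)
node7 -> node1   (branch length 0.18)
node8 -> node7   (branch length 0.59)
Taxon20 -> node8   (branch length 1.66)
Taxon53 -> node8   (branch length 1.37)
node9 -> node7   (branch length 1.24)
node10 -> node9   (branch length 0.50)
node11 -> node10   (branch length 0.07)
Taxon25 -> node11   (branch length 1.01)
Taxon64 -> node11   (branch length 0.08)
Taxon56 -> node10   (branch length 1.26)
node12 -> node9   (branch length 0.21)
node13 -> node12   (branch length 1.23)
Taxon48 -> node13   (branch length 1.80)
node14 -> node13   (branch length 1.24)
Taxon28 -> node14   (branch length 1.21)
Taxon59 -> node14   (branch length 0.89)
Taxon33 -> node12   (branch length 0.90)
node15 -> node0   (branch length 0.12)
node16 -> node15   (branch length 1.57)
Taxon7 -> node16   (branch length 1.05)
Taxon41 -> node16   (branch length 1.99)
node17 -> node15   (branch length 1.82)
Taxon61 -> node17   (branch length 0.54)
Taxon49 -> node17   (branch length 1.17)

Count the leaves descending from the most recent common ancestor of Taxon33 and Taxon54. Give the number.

15

The MRCA of Taxon33 and Taxon54 is the node subtending ((((((Taxon1,Taxon54),Taxon35),Taxon14),Taxon36),Taxon51),((Taxon20,Taxon53),(((Taxon25,Taxon64),Taxon56),((Taxon48,(Taxon28,Taxon59)),Taxon33)))).
That clade contains 15 terminal taxa: Taxon1, Taxon14, Taxon20, Taxon25, Taxon28, Taxon33, Taxon35, Taxon36, Taxon48, Taxon51, Taxon53, Taxon54, Taxon56, Taxon59, Taxon64.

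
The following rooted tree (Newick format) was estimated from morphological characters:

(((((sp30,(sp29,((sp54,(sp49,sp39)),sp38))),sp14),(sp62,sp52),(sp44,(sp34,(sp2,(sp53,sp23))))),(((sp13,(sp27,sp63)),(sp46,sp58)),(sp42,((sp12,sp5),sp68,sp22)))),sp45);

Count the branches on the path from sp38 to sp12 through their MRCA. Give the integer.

11

The MRCA of sp38 and sp12 is the node subtending ((((sp30,(sp29,((sp54,(sp49,sp39)),sp38))),sp14),(sp62,sp52),(sp44,(sp34,(sp2,(sp53,sp23))))),(((sp13,(sp27,sp63)),(sp46,sp58)),(sp42,((sp12,sp5),sp68,sp22)))).
From sp38 up to that node: 6 branches. From sp12 up to the same node: 5 branches. Total: 6 + 5 = 11.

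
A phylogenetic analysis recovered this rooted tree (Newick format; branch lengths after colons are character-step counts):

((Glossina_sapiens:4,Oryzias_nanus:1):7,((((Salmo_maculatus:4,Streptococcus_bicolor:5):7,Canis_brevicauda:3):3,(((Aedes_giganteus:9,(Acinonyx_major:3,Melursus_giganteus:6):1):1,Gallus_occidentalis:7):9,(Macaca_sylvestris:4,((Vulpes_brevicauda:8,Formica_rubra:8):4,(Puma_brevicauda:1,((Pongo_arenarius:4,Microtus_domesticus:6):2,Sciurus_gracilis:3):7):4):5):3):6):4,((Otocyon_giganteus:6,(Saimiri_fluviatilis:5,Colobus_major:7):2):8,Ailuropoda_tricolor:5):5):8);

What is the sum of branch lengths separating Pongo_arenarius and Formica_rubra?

29

The path runs Pongo_arenarius → … → MRCA → … → Formica_rubra; the MRCA is the node subtending ((Vulpes_brevicauda,Formica_rubra),(Puma_brevicauda,((Pongo_arenarius,Microtus_domesticus),Sciurus_gracilis))).
Branch lengths along that path: 4 + 2 + 7 + 4 + 4 + 8 = 29.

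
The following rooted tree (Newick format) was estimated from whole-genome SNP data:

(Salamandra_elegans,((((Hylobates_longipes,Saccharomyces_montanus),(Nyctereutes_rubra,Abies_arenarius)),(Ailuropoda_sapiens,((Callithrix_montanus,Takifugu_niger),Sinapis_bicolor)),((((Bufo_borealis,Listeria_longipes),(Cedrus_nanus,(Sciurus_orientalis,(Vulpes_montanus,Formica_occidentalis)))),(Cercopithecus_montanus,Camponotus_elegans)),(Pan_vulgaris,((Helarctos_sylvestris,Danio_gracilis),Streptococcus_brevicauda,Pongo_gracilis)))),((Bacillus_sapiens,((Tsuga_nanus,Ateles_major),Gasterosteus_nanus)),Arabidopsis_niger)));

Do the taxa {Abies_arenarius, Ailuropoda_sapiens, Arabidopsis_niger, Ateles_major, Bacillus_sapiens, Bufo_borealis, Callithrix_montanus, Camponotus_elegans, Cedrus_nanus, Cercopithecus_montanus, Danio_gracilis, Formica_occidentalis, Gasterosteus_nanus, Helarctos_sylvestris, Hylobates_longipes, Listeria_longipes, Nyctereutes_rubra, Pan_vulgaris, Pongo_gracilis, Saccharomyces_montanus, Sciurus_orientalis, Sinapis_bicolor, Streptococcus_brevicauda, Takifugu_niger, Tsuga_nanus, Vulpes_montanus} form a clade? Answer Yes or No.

The most recent common ancestor of these taxa subtends ((((Hylobates_longipes,Saccharomyces_montanus),(Nyctereutes_rubra,Abies_arenarius)),(Ailuropoda_sapiens,((Callithrix_montanus,Takifugu_niger),Sinapis_bicolor)),((((Bufo_borealis,Listeria_longipes),(Cedrus_nanus,(Sciurus_orientalis,(Vulpes_montanus,Formica_occidentalis)))),(Cercopithecus_montanus,Camponotus_elegans)),(Pan_vulgaris,((Helarctos_sylvestris,Danio_gracilis),Streptococcus_brevicauda,Pongo_gracilis)))),((Bacillus_sapiens,((Tsuga_nanus,Ateles_major),Gasterosteus_nanus)),Arabidopsis_niger)).
That clade has exactly 26 tips — every listed taxon and nothing else — so the group is monophyletic.

Yes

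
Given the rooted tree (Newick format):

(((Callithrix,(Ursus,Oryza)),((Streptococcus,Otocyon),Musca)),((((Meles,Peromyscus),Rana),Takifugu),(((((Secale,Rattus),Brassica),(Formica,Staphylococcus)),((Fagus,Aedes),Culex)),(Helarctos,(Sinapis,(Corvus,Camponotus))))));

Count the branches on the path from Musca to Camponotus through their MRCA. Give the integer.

The MRCA of Musca and Camponotus is the root of the tree.
From Musca up to that node: 3 branches. From Camponotus up to the same node: 6 branches. Total: 3 + 6 = 9.

9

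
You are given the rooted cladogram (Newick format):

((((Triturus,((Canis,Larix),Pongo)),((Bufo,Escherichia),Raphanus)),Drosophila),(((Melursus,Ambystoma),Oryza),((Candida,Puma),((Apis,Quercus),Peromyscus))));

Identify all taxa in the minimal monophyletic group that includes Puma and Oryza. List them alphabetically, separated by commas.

Ambystoma, Apis, Candida, Melursus, Oryza, Peromyscus, Puma, Quercus

Tracing Puma: it sits inside (Candida,Puma).
Tracing Oryza: it sits inside ((Melursus,Ambystoma),Oryza).
The smallest clade enclosing both is (((Melursus,Ambystoma),Oryza),((Candida,Puma),((Apis,Quercus),Peromyscus))); the answer is its 8 terminal taxa in alphabetical order.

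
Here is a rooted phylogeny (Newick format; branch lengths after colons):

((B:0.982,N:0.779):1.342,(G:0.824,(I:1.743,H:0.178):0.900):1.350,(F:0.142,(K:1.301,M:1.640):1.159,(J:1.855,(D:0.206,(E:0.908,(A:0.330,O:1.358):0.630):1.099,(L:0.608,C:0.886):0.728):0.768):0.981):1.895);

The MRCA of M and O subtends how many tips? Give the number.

10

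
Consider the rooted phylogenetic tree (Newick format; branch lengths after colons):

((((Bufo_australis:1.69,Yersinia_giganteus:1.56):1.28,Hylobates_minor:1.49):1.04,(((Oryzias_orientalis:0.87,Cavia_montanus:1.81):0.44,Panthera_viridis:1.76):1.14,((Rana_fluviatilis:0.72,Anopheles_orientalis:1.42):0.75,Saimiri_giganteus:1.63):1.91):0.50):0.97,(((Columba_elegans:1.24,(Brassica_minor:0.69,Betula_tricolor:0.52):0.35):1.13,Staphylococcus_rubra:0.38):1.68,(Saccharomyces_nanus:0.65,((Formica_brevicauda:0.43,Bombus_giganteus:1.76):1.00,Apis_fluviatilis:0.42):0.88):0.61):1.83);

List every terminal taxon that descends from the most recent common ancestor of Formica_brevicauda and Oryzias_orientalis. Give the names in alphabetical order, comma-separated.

Anopheles_orientalis, Apis_fluviatilis, Betula_tricolor, Bombus_giganteus, Brassica_minor, Bufo_australis, Cavia_montanus, Columba_elegans, Formica_brevicauda, Hylobates_minor, Oryzias_orientalis, Panthera_viridis, Rana_fluviatilis, Saccharomyces_nanus, Saimiri_giganteus, Staphylococcus_rubra, Yersinia_giganteus

Tracing Formica_brevicauda: it sits inside (Formica_brevicauda,Bombus_giganteus).
Tracing Oryzias_orientalis: it sits inside (Oryzias_orientalis,Cavia_montanus).
The smallest clade enclosing both is the whole tree (their MRCA is the root), so the answer is all 17 tips in alphabetical order.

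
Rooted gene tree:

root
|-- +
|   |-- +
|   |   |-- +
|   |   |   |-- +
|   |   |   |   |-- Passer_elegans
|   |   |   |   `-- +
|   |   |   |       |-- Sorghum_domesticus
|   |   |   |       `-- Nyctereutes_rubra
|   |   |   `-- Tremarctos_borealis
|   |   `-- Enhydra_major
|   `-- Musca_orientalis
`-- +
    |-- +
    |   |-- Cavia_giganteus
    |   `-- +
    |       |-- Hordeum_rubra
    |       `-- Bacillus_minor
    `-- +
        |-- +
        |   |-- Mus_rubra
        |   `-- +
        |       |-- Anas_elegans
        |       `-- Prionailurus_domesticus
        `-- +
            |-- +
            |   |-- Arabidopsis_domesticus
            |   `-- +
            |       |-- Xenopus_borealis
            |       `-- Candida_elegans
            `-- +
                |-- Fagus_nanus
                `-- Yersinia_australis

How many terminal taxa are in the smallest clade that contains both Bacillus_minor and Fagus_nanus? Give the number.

11

The MRCA of Bacillus_minor and Fagus_nanus is the node subtending ((Cavia_giganteus,(Hordeum_rubra,Bacillus_minor)),((Mus_rubra,(Anas_elegans,Prionailurus_domesticus)),((Arabidopsis_domesticus,(Xenopus_borealis,Candida_elegans)),(Fagus_nanus,Yersinia_australis)))).
That clade contains 11 terminal taxa: Anas_elegans, Arabidopsis_domesticus, Bacillus_minor, Candida_elegans, Cavia_giganteus, Fagus_nanus, Hordeum_rubra, Mus_rubra, Prionailurus_domesticus, Xenopus_borealis, Yersinia_australis.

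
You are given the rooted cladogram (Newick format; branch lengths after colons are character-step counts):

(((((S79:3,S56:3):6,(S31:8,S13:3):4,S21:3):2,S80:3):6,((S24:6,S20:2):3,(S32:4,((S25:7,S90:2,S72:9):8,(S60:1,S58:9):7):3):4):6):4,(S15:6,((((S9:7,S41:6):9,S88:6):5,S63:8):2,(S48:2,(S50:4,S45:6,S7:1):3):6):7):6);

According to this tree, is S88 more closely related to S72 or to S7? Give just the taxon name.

The MRCA of S88 and S7 subtends ((((S9,S41),S88),S63),(S48,(S50,S45,S7))) (8 taxa).
The MRCA of S88 and S72 is the root, subtending the entire tree (23 taxa).
The first is nested inside the second, so S88 shares a more recent common ancestor with S7.

S7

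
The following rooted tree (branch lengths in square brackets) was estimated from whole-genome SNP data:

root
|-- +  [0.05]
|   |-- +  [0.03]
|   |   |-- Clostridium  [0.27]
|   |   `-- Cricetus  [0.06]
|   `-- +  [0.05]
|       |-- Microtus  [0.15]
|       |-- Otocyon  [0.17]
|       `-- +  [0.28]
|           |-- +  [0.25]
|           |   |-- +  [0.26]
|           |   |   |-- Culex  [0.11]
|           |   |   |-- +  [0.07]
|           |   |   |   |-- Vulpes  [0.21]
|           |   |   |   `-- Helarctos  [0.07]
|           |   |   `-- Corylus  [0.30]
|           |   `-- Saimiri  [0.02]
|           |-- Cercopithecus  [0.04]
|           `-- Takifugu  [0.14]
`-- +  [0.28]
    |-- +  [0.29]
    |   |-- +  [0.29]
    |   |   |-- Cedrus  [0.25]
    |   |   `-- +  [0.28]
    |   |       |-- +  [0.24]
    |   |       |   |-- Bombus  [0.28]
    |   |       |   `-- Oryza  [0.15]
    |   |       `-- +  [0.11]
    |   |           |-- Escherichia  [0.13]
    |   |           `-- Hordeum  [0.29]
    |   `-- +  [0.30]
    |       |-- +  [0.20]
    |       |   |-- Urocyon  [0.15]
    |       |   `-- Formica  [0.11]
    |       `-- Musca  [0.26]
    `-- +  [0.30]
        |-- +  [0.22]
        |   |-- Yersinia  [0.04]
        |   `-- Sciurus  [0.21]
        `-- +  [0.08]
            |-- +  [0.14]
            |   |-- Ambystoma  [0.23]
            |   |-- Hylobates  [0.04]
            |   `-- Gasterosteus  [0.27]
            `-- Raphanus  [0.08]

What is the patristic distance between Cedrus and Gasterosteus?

1.62

The path runs Cedrus → … → MRCA → … → Gasterosteus; the MRCA is the node subtending (((Cedrus,((Bombus,Oryza),(Escherichia,Hordeum))),((Urocyon,Formica),Musca)),((Yersinia,Sciurus),((Ambystoma,Hylobates,Gasterosteus),Raphanus))).
Branch lengths along that path: 0.25 + 0.29 + 0.29 + 0.30 + 0.08 + 0.14 + 0.27 = 1.62.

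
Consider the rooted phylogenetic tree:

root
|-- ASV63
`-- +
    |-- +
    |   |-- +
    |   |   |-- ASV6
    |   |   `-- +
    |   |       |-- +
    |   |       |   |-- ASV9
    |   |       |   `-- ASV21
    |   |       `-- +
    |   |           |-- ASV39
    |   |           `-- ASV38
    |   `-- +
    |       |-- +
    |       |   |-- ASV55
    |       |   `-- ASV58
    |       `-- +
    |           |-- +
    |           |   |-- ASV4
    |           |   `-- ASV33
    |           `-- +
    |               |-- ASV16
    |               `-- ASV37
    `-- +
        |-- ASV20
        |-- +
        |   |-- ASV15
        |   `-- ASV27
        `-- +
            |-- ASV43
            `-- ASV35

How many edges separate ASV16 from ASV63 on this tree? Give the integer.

The MRCA of ASV16 and ASV63 is the root of the tree.
From ASV16 up to that node: 6 branches. From ASV63 up to the same node: 1 branch. Total: 6 + 1 = 7.

7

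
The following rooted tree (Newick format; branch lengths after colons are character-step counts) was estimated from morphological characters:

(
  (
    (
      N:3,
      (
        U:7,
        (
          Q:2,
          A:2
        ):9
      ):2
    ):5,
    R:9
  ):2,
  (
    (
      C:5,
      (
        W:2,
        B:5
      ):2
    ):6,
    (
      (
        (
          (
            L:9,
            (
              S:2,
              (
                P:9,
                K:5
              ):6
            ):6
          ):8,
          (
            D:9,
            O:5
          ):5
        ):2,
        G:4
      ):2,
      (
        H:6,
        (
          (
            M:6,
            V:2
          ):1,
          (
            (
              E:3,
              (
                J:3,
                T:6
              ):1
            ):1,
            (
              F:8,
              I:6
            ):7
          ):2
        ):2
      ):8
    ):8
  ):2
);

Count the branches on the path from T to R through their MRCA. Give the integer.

The MRCA of T and R is the root of the tree.
From T up to that node: 8 branches. From R up to the same node: 2 branches. Total: 8 + 2 = 10.

10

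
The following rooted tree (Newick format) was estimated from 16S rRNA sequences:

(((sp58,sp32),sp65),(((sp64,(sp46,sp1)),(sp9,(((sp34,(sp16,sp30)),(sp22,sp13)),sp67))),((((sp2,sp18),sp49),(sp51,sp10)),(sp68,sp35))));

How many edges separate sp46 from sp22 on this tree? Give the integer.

The MRCA of sp46 and sp22 is the node subtending ((sp64,(sp46,sp1)),(sp9,(((sp34,(sp16,sp30)),(sp22,sp13)),sp67))).
From sp46 up to that node: 3 branches. From sp22 up to the same node: 5 branches. Total: 3 + 5 = 8.

8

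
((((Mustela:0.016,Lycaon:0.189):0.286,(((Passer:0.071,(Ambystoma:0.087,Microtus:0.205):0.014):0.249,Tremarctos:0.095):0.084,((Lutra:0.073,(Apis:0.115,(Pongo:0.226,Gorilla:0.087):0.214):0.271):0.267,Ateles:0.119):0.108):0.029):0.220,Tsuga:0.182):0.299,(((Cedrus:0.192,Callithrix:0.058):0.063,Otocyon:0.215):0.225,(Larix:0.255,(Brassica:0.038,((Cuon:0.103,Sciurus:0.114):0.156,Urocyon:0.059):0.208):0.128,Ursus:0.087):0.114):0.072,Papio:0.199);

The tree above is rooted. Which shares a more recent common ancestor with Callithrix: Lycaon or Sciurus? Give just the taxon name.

Sciurus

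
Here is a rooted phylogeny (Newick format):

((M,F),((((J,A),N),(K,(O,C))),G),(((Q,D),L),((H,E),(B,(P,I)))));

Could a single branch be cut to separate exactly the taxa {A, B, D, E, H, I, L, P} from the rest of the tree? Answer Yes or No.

The MRCA of the listed taxa is the root, so the smallest clade containing them is the whole tree.
That clade also contains C, F, G, J, K, M, N, O, Q, which are not in the proposed group, so the group is not monophyletic.

No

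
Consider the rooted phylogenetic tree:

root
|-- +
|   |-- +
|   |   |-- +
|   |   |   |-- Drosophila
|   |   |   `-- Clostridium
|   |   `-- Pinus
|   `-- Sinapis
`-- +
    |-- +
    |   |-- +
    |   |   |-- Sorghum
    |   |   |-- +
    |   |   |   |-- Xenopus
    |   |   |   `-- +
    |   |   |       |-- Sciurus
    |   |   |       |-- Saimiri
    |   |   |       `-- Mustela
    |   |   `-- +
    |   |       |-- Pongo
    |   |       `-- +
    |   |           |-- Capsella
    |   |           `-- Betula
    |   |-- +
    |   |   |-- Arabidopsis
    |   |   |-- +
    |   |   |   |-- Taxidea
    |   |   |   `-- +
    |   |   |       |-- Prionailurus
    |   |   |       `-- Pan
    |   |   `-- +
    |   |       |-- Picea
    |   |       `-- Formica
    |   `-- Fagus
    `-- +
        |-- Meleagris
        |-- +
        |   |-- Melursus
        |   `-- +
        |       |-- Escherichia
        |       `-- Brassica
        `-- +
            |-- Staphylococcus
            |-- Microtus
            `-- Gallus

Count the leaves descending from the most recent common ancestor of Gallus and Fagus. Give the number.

The MRCA of Gallus and Fagus is the node subtending (((Sorghum,(Xenopus,(Sciurus,Saimiri,Mustela)),(Pongo,(Capsella,Betula))),(Arabidopsis,(Taxidea,(Prionailurus,Pan)),(Picea,Formica)),Fagus),(Meleagris,(Melursus,(Escherichia,Brassica)),(Staphylococcus,Microtus,Gallus))).
That clade contains 22 terminal taxa: Arabidopsis, Betula, Brassica, Capsella, Escherichia, Fagus, Formica, Gallus, Meleagris, Melursus, Microtus, Mustela, Pan, Picea, Pongo, Prionailurus, Saimiri, Sciurus, Sorghum, Staphylococcus, Taxidea, Xenopus.

22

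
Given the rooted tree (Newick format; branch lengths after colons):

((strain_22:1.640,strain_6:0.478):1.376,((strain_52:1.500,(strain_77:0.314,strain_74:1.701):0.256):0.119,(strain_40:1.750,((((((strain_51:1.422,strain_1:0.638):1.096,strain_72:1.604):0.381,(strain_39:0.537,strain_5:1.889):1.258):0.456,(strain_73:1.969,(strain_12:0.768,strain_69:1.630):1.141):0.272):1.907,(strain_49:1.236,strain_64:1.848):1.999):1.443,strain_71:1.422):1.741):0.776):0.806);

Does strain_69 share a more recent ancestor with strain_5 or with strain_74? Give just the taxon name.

The MRCA of strain_69 and strain_5 subtends ((((strain_51,strain_1),strain_72),(strain_39,strain_5)),(strain_73,(strain_12,strain_69))) (8 taxa).
The MRCA of strain_69 and strain_74 subtends ((strain_52,(strain_77,strain_74)),(strain_40,((((((strain_51,strain_1),strain_72),(strain_39,strain_5)),(strain_73,(strain_12,strain_69))),(strain_49,strain_64)),strain_71))) (15 taxa).
The first is nested inside the second, so strain_69 shares a more recent common ancestor with strain_5.

strain_5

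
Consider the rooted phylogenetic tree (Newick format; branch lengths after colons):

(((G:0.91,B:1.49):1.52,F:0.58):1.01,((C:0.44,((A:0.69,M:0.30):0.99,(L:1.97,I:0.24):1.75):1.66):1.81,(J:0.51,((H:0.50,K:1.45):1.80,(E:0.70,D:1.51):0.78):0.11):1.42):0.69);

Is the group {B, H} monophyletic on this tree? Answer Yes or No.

No

The MRCA of the listed taxa is the root, so the smallest clade containing them is the whole tree.
That clade also contains A, C, D, E, F, G, I, J, K, L, M, which are not in the proposed group, so the group is not monophyletic.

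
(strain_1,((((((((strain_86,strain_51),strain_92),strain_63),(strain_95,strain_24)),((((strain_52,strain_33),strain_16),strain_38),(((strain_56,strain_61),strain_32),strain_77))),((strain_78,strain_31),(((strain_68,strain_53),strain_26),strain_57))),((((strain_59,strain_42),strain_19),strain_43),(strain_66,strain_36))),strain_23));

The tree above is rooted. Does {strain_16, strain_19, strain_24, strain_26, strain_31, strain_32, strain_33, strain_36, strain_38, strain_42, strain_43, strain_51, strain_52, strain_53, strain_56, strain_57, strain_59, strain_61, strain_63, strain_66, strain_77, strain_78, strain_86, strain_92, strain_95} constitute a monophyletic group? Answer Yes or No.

No

The MRCA of the listed taxa subtends (((((((strain_86,strain_51),strain_92),strain_63),(strain_95,strain_24)),((((strain_52,strain_33),strain_16),strain_38),(((strain_56,strain_61),strain_32),strain_77))),((strain_78,strain_31),(((strain_68,strain_53),strain_26),strain_57))),((((strain_59,strain_42),strain_19),strain_43),(strain_66,strain_36))).
That clade also contains strain_68, which is not in the proposed group, so the group is not monophyletic.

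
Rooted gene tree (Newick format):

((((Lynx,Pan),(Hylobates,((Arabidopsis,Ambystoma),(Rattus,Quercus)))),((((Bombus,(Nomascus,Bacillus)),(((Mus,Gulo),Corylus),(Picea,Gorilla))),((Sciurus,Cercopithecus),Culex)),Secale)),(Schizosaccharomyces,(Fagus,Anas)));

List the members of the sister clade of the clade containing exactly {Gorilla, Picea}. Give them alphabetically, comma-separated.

The clade containing exactly {Gorilla, Picea} attaches to the tree at the node subtending (((Mus,Gulo),Corylus),(Picea,Gorilla)).
The other lineage descending from that same node — the sister group — is ((Mus,Gulo),Corylus); its 3 tips in alphabetical order are the answer.

Corylus, Gulo, Mus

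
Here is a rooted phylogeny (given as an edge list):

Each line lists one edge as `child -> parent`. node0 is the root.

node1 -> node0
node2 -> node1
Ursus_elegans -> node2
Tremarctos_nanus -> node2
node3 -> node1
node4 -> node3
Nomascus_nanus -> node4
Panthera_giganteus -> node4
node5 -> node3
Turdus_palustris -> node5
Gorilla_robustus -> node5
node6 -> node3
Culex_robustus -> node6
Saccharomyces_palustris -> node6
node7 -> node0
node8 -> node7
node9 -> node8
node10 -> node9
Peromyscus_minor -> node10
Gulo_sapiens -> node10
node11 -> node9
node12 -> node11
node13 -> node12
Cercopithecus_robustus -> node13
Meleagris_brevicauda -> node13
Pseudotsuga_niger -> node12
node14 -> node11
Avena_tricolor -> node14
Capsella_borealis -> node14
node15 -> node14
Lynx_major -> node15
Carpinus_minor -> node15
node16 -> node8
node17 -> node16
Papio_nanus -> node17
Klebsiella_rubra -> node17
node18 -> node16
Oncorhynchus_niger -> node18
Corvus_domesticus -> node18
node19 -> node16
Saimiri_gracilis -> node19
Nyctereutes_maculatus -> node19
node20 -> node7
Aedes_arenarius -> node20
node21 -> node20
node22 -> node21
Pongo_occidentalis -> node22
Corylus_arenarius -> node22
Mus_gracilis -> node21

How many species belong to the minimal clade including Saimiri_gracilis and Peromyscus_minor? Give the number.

15

The MRCA of Saimiri_gracilis and Peromyscus_minor is the node subtending (((Peromyscus_minor,Gulo_sapiens),(((Cercopithecus_robustus,Meleagris_brevicauda),Pseudotsuga_niger),(Avena_tricolor,Capsella_borealis,(Lynx_major,Carpinus_minor)))),((Papio_nanus,Klebsiella_rubra),(Oncorhynchus_niger,Corvus_domesticus),(Saimiri_gracilis,Nyctereutes_maculatus))).
That clade contains 15 terminal taxa: Avena_tricolor, Capsella_borealis, Carpinus_minor, Cercopithecus_robustus, Corvus_domesticus, Gulo_sapiens, Klebsiella_rubra, Lynx_major, Meleagris_brevicauda, Nyctereutes_maculatus, Oncorhynchus_niger, Papio_nanus, Peromyscus_minor, Pseudotsuga_niger, Saimiri_gracilis.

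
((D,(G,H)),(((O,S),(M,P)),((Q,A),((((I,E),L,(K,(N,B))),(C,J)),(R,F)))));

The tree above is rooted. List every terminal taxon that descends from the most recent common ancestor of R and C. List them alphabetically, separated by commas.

B, C, E, F, I, J, K, L, N, R

Tracing R: it sits inside (R,F).
Tracing C: it sits inside (C,J).
The smallest clade enclosing both is ((((I,E),L,(K,(N,B))),(C,J)),(R,F)); the answer is its 10 terminal taxa in alphabetical order.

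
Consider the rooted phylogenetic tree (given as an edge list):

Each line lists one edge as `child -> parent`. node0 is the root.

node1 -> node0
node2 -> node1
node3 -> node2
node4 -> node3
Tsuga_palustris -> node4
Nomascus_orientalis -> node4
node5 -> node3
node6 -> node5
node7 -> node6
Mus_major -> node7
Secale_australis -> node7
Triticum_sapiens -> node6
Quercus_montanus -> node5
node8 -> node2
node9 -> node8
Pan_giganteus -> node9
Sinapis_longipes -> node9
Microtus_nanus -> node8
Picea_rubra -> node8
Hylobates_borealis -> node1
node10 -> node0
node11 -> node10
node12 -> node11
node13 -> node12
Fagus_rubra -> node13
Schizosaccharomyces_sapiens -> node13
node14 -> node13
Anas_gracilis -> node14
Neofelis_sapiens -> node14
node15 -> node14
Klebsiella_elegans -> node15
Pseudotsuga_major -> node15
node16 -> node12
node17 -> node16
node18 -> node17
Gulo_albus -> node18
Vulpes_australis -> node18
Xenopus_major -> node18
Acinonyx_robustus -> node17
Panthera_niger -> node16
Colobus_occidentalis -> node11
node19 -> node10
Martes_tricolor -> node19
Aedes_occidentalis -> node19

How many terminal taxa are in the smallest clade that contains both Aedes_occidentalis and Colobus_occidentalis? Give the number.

14

The MRCA of Aedes_occidentalis and Colobus_occidentalis is the node subtending ((((Fagus_rubra,Schizosaccharomyces_sapiens,(Anas_gracilis,Neofelis_sapiens,(Klebsiella_elegans,Pseudotsuga_major))),(((Gulo_albus,Vulpes_australis,Xenopus_major),Acinonyx_robustus),Panthera_niger)),Colobus_occidentalis),(Martes_tricolor,Aedes_occidentalis)).
That clade contains 14 terminal taxa: Acinonyx_robustus, Aedes_occidentalis, Anas_gracilis, Colobus_occidentalis, Fagus_rubra, Gulo_albus, Klebsiella_elegans, Martes_tricolor, Neofelis_sapiens, Panthera_niger, Pseudotsuga_major, Schizosaccharomyces_sapiens, Vulpes_australis, Xenopus_major.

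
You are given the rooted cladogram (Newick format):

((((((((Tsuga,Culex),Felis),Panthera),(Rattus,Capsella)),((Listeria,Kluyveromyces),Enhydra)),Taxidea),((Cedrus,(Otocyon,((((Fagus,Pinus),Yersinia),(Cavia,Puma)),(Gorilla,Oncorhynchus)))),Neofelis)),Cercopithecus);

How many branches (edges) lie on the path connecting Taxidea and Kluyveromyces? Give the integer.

The MRCA of Taxidea and Kluyveromyces is the node subtending ((((((Tsuga,Culex),Felis),Panthera),(Rattus,Capsella)),((Listeria,Kluyveromyces),Enhydra)),Taxidea).
From Taxidea up to that node: 1 branch. From Kluyveromyces up to the same node: 4 branches. Total: 1 + 4 = 5.

5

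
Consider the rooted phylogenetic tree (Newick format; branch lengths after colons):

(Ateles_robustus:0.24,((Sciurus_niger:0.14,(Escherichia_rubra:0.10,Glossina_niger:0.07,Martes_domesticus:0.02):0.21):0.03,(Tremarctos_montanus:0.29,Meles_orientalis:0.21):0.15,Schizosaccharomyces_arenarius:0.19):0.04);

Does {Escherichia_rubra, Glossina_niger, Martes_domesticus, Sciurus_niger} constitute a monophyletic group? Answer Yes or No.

The most recent common ancestor of these taxa subtends (Sciurus_niger,(Escherichia_rubra,Glossina_niger,Martes_domesticus)).
That clade has exactly 4 tips — every listed taxon and nothing else — so the group is monophyletic.

Yes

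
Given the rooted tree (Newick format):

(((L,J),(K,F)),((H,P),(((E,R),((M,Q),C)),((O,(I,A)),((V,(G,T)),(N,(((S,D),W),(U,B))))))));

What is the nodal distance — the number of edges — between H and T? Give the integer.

8

The MRCA of H and T is the node subtending ((H,P),(((E,R),((M,Q),C)),((O,(I,A)),((V,(G,T)),(N,(((S,D),W),(U,B))))))).
From H up to that node: 2 branches. From T up to the same node: 6 branches. Total: 2 + 6 = 8.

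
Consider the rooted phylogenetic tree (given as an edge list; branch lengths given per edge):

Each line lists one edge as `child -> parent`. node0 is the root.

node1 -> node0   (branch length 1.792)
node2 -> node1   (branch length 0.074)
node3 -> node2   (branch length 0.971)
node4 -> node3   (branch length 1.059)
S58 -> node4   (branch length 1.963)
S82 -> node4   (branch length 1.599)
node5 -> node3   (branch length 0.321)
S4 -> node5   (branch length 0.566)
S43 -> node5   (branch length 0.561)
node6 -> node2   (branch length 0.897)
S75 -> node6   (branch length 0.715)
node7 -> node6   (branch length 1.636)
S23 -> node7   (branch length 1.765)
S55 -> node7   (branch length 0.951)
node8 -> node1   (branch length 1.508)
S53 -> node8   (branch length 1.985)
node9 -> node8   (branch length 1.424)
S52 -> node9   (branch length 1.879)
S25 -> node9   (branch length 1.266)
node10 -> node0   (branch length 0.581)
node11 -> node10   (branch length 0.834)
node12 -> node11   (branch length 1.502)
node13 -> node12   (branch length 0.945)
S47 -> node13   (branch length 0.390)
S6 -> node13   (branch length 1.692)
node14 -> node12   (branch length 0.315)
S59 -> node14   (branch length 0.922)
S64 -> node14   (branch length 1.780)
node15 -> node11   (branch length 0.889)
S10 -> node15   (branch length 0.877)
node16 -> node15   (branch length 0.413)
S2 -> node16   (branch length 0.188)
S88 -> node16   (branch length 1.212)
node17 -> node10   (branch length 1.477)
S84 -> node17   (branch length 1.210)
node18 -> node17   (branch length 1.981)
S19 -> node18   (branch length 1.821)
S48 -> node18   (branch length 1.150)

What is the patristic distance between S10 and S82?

The path runs S10 → … → MRCA → … → S82; the MRCA is the root of the tree.
Branch lengths along that path: 0.877 + 0.889 + 0.834 + 0.581 + 1.792 + 0.074 + 0.971 + 1.059 + 1.599 = 8.676.

8.676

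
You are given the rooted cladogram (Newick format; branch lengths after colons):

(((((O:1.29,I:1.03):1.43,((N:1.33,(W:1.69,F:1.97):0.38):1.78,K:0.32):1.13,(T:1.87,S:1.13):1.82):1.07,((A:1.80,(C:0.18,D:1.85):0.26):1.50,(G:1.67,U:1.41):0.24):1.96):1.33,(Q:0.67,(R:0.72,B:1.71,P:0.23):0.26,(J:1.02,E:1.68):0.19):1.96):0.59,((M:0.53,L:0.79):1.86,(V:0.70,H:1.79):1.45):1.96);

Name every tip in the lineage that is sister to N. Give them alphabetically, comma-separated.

F, W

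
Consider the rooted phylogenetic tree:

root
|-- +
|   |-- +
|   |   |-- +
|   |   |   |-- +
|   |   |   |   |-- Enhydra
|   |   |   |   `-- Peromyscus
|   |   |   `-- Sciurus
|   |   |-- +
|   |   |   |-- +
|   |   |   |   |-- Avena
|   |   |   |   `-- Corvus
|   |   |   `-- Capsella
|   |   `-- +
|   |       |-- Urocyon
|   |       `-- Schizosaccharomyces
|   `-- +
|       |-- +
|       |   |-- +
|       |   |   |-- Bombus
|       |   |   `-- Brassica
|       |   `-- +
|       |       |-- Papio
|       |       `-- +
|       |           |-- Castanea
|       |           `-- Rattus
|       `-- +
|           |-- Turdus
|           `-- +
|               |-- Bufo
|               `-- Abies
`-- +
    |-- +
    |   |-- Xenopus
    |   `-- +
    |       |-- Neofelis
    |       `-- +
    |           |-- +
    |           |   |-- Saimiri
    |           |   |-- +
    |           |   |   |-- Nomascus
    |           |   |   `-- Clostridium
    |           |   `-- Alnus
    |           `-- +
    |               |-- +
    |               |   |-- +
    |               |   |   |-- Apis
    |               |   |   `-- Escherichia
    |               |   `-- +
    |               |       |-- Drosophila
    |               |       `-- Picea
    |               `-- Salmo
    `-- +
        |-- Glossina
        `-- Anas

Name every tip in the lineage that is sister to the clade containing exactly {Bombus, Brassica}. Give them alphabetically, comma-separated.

Castanea, Papio, Rattus

The clade containing exactly {Bombus, Brassica} attaches to the tree at the node subtending ((Bombus,Brassica),(Papio,(Castanea,Rattus))).
The other lineage descending from that same node — the sister group — is (Papio,(Castanea,Rattus)); its 3 tips in alphabetical order are the answer.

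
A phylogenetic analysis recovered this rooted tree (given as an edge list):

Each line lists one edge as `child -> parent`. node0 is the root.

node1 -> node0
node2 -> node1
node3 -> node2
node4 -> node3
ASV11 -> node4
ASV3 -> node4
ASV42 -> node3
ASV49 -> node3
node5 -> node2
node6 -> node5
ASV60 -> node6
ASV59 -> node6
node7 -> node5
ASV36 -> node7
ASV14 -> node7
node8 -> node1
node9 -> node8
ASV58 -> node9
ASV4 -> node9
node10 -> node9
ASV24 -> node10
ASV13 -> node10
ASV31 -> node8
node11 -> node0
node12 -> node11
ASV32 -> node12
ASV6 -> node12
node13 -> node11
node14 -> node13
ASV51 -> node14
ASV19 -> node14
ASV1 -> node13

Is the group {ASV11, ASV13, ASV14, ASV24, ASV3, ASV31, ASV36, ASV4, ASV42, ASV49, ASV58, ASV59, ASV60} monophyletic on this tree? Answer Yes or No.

Yes

The most recent common ancestor of these taxa subtends ((((ASV11,ASV3),ASV42,ASV49),((ASV60,ASV59),(ASV36,ASV14))),((ASV58,ASV4,(ASV24,ASV13)),ASV31)).
That clade has exactly 13 tips — every listed taxon and nothing else — so the group is monophyletic.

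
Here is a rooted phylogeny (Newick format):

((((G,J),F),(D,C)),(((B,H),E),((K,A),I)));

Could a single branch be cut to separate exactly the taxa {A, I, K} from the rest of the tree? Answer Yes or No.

Yes

The most recent common ancestor of these taxa subtends ((K,A),I).
That clade has exactly 3 tips — every listed taxon and nothing else — so the group is monophyletic.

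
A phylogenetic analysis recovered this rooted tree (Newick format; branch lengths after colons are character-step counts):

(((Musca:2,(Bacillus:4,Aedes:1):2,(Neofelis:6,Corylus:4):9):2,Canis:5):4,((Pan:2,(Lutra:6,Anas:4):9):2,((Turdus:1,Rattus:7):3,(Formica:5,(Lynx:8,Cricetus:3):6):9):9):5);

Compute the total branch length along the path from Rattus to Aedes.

The path runs Rattus → … → MRCA → … → Aedes; the MRCA is the root of the tree.
Branch lengths along that path: 7 + 3 + 9 + 5 + 4 + 2 + 2 + 1 = 33.

33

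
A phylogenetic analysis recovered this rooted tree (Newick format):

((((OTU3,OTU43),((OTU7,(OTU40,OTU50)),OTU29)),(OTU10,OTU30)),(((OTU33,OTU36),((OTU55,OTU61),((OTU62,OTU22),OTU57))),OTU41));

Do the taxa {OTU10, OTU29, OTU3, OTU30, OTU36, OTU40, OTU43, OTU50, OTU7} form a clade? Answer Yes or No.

The MRCA of the listed taxa is the root, so the smallest clade containing them is the whole tree.
That clade also contains OTU22, OTU33, OTU41, OTU55, OTU57, OTU61, OTU62, which are not in the proposed group, so the group is not monophyletic.

No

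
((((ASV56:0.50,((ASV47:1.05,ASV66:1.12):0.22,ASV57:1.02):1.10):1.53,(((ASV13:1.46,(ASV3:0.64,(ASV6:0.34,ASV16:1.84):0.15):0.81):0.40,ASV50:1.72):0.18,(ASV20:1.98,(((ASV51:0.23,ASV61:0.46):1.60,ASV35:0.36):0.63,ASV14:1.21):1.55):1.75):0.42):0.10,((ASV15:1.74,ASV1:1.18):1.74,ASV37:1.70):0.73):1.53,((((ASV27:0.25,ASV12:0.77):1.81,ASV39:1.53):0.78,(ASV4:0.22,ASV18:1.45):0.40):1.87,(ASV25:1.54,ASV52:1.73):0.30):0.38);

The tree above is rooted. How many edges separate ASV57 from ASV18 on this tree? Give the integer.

The MRCA of ASV57 and ASV18 is the root of the tree.
From ASV57 up to that node: 5 branches. From ASV18 up to the same node: 4 branches. Total: 5 + 4 = 9.

9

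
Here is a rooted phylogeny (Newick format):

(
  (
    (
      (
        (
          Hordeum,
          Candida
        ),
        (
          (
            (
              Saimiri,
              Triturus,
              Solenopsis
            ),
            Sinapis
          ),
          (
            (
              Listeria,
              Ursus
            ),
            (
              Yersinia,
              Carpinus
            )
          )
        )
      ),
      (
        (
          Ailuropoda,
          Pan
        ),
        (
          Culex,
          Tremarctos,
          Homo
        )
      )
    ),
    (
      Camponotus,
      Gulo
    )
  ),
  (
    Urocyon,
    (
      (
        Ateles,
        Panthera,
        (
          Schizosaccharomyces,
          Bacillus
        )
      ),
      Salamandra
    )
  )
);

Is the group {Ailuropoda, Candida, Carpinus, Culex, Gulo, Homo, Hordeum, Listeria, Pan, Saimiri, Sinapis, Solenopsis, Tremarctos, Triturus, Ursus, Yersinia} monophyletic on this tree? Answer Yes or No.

The MRCA of the listed taxa subtends ((((Hordeum,Candida),(((Saimiri,Triturus,Solenopsis),Sinapis),((Listeria,Ursus),(Yersinia,Carpinus)))),((Ailuropoda,Pan),(Culex,Tremarctos,Homo))),(Camponotus,Gulo)).
That clade also contains Camponotus, which is not in the proposed group, so the group is not monophyletic.

No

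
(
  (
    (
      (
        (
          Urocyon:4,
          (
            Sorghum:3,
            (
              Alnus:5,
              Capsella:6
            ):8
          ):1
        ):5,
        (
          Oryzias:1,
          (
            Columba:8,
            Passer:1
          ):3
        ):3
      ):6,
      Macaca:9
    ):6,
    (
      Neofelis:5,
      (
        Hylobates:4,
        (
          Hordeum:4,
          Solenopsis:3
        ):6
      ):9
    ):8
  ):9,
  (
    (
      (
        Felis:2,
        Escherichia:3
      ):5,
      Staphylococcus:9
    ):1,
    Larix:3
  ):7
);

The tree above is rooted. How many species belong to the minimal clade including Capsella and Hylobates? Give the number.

The MRCA of Capsella and Hylobates is the node subtending ((((Urocyon,(Sorghum,(Alnus,Capsella))),(Oryzias,(Columba,Passer))),Macaca),(Neofelis,(Hylobates,(Hordeum,Solenopsis)))).
That clade contains 12 terminal taxa: Alnus, Capsella, Columba, Hordeum, Hylobates, Macaca, Neofelis, Oryzias, Passer, Solenopsis, Sorghum, Urocyon.

12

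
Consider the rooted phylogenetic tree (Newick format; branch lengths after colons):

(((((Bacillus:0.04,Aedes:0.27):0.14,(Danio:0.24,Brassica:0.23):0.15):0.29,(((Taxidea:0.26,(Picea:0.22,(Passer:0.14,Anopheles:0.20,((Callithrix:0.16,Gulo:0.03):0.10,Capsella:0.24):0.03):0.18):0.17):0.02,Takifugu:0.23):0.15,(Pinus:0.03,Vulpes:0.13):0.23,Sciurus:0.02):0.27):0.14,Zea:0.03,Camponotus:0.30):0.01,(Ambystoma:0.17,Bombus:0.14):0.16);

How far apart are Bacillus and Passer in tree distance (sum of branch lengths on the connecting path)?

1.40

The path runs Bacillus → … → MRCA → … → Passer; the MRCA is the node subtending (((Bacillus,Aedes),(Danio,Brassica)),(((Taxidea,(Picea,(Passer,Anopheles,((Callithrix,Gulo),Capsella)))),Takifugu),(Pinus,Vulpes),Sciurus)).
Branch lengths along that path: 0.04 + 0.14 + 0.29 + 0.27 + 0.15 + 0.02 + 0.17 + 0.18 + 0.14 = 1.40.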